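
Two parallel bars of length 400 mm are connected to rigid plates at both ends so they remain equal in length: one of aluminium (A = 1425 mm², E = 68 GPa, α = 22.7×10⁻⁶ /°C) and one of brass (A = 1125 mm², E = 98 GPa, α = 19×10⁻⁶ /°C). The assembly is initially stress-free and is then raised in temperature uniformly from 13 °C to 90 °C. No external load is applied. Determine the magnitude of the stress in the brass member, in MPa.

σ ≈ 13.1 MPa (tensile)

Both members must finish at the same length. With the larger α, the aluminium tends to over-expand; the plates restrain it, putting the aluminium in compression and the brass in tension. With no external load the two internal forces are equal and opposite, magnitude P.
Setting the final lengths equal and cancelling L: (α₁ − α₂)ΔT = P/(A₁E₁) + P/(A₂E₂).
|α₁ − α₂|·ΔT = 3.7×10⁻⁶ × 77 = 0.0002849.
1/(A₁E₁) + 1/(A₂E₂) = 1/(1425×68×10³) + 1/(1125×98×10³) = 1.939×10⁻⁸ N⁻¹.
P = 0.0002849 / 1.939×10⁻⁸ = 14690 N = 14.69 kN.
σ_{brass} = P/A₂ = 14690/1125 = 13.06 MPa, tensile.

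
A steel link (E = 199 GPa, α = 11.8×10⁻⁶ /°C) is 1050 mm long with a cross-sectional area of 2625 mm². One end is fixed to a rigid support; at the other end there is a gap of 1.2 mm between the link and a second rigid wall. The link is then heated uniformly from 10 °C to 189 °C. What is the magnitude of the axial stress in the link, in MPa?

σ ≈ 193 MPa (compressive)

Unrestrained expansion: δ_free = αΔT L = 11.8×10⁻⁶ × 179 × 1050 = 2.218 mm.
This exceeds the 1.2 mm gap, so the wall pushes back. The portion of expansion that must be recovered elastically is δ_free − gap = 2.218 − 1.2 = 1.018 mm.
That suppressed elongation corresponds to σ = E·Δ/L = 199×10³ × 1.018/1050 = 192.9 MPa.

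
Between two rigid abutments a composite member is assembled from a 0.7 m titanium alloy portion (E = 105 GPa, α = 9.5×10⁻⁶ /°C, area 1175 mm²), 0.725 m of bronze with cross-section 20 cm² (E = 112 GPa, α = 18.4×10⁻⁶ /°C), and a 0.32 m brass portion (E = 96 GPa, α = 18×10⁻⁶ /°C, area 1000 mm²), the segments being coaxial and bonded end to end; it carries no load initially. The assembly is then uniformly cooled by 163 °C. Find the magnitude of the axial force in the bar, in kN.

P ≈ 343 kN (tensile)

Free thermal contraction of the whole bar: Σ αᵢΔT Lᵢ = 9.5×10⁻⁶×163×700 + 18.4×10⁻⁶×163×725 + 18×10⁻⁶×163×320 = 4.197 mm.
Since the ends are fixed, an axial force P builds up, equal in every segment, with P · Σ Lᵢ/(AᵢEᵢ) = δ_free.
The series flexibility is Σ Lᵢ/(AᵢEᵢ) = 700/(1175×105×10³) + 725/(2000×112×10³) + 320/(1000×96×10³) = 1.224×10⁻⁵ mm/N.
P = 4.197 / 1.224×10⁻⁵ = 342800 N = 342.8 kN, tensile.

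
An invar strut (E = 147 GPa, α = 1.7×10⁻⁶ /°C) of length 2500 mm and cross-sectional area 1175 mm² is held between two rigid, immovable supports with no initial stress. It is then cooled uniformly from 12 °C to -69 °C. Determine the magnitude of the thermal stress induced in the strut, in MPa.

Because both ends are immovable the net strain is zero, and the suppressed thermal strain is αΔT = 1.7×10⁻⁶ × 81 = 137.7×10⁻⁶.
The stress required to suppress this strain is σ = Eε = 147×10³ × 137.7×10⁻⁶ = 20.24 MPa, tensile since the strut is trying to contract.

σ ≈ 20.2 MPa (tensile)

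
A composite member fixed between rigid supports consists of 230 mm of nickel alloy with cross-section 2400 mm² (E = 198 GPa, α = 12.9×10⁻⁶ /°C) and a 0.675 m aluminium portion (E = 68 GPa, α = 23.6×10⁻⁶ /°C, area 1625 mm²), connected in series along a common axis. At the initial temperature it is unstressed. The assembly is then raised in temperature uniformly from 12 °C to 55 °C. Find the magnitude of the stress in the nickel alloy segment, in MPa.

σ ≈ 51.4 MPa (compressive)

Free thermal expansion of the whole bar: Σ αᵢΔT Lᵢ = 12.9×10⁻⁶×43×230 + 23.6×10⁻⁶×43×675 = 0.8126 mm.
The walls prevent any net length change, so an axial force P (same in every segment) develops. Compatibility: P · Σ Lᵢ/(AᵢEᵢ) = δ_free.
The series flexibility is Σ Lᵢ/(AᵢEᵢ) = 230/(2400×198×10³) + 675/(1625×68×10³) = 6.593×10⁻⁶ mm/N.
So P = 0.8126 / 6.593×10⁻⁶ = 123.3 kN, compressive.
σ_{nickel alloy} = P / A = 123300 / 2400 = 51.36 MPa.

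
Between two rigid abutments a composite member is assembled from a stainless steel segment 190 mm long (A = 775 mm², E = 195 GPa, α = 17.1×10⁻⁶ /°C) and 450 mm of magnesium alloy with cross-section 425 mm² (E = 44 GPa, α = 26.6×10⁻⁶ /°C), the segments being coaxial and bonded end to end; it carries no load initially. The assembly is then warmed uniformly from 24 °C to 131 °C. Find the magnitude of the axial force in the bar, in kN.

P ≈ 64.3 kN (compressive)

With the walls removed the bar would change length by δ_free = Σ αᵢΔT Lᵢ = 17.1×10⁻⁶×107×190 + 26.6×10⁻⁶×107×450 = 1.628 mm.
The walls prevent any net length change, so an axial force P (same in every segment) develops. Compatibility: P · Σ Lᵢ/(AᵢEᵢ) = δ_free.
The series flexibility is Σ Lᵢ/(AᵢEᵢ) = 190/(775×195×10³) + 450/(425×44×10³) = 2.532×10⁻⁵ mm/N.
Hence P = δ_free / Σ(L/AE) = 1.628/2.532×10⁻⁵ = 64.31 kN (compressive).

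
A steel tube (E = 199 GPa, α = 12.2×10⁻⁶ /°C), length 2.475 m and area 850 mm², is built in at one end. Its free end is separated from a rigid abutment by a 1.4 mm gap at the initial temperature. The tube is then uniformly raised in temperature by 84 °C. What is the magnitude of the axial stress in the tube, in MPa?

Free thermal elongation = αΔT L = 12.2×10⁻⁶ × 84 × 2475 = 2.536 mm.
After closing the 1.4 mm clearance, 2.536 − 1.4 = 1.136 mm of expansion remains to be suppressed by the wall.
So σ = E(δ_free − g)/L = 199×10³ × 1.136/2475 = 91.37 MPa.

σ ≈ 91.4 MPa (compressive)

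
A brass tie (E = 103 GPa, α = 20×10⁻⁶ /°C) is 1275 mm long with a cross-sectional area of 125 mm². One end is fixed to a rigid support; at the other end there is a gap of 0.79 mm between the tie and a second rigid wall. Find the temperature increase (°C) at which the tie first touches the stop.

The gap closes when αΔT L = 0.79 mm, since the tie is still unstressed at that instant.
ΔT = 0.79 / (20×10⁻⁶ × 1275) = 30.98 °C.

ΔT ≈ 31 °C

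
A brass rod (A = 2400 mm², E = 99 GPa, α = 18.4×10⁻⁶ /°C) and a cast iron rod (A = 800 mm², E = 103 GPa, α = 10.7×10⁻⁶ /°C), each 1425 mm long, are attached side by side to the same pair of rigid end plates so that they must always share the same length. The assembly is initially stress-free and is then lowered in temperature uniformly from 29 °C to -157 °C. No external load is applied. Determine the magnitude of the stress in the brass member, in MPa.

The brass has the larger α, so on cooling it would change length more than the cast iron if both were free. The rigid plates force a common final length, so the brass is put into tension and the cast iron into compression, with equal and opposite forces P (no external load).
Setting the final lengths equal and cancelling L: (α₁ − α₂)ΔT = P/(A₁E₁) + P/(A₂E₂).
|α₁ − α₂|·ΔT = 7.7×10⁻⁶ × 186 = 0.001432.
1/(A₁E₁) + 1/(A₂E₂) = 1/(2400×99×10³) + 1/(800×103×10³) = 1.634×10⁻⁸ N⁻¹.
P = 0.001432 / 1.634×10⁻⁸ = 87620 N = 87.62 kN.
σ_{brass} = P/A₁ = 87620/2400 = 36.51 MPa, tensile.

σ ≈ 36.5 MPa (tensile)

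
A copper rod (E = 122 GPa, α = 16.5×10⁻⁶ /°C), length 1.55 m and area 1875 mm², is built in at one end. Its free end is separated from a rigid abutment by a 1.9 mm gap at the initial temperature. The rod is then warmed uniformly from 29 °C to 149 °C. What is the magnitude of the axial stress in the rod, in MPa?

If the wall were absent the rod would grow by αΔT L = 16.5×10⁻⁶ × 120 × 1550 = 3.069 mm.
The gap closes (δ_free > 1.9 mm) and the wall then resists a further 3.069 − 1.9 = 1.169 mm of expansion.
Compatibility: PL/(AE) = 1.169 mm, so σ = P/A = E × (1.169/1550) = 92.01 MPa.

σ ≈ 92 MPa (compressive)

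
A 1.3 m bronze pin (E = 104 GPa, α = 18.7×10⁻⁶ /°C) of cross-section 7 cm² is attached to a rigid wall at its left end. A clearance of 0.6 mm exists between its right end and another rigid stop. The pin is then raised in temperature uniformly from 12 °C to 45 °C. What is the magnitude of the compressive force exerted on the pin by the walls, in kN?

P ≈ 11.3 kN

Free thermal elongation = αΔT L = 18.7×10⁻⁶ × 33 × 1300 = 0.8022 mm.
This exceeds the 0.6 mm gap, so the wall pushes back. The portion of expansion that must be recovered elastically is δ_free − gap = 0.8022 − 0.6 = 0.2022 mm.
That suppressed elongation corresponds to σ = E·Δ/L = 104×10³ × 0.2022/1300 = 16.18 MPa.
P = σA = 16.18 × 700 = 11.32 kN.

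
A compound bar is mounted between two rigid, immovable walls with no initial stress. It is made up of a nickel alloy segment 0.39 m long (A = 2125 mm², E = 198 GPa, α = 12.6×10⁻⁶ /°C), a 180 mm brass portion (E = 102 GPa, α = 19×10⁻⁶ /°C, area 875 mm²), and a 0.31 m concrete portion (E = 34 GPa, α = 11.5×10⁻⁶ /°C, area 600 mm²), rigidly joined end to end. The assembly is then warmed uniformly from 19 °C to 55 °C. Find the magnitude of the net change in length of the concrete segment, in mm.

If the supports were absent, the total length change would be Σ αᵢΔT Lᵢ = 12.6×10⁻⁶×36×390 + 19×10⁻⁶×36×180 + 11.5×10⁻⁶×36×310 = 0.4284 mm.
The rigid supports impose zero overall length change; the single axial force P common to all segments must satisfy P Σ Lᵢ/(AᵢEᵢ) = δ_free.
The series flexibility is Σ Lᵢ/(AᵢEᵢ) = 390/(2125×198×10³) + 180/(875×102×10³) + 310/(600×34×10³) = 1.814×10⁻⁵ mm/N.
Hence P = δ_free / Σ(L/AE) = 0.4284/1.814×10⁻⁵ = 23.61 kN (compressive).
For the concrete segment, free thermal change = 11.5×10⁻⁶×36×310 = 0.1283 mm and elastic change from P = 23610×310/(600×34×10³) = 0.3588 mm; these oppose, so the net change is 0.231 mm (segment shortens).

|ΔL| ≈ 0.231 mm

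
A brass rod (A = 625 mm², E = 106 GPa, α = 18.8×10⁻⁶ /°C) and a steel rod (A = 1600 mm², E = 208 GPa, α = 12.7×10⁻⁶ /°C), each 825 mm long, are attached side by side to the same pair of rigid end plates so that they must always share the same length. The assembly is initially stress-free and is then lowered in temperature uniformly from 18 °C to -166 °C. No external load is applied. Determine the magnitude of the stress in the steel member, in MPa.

Equilibrium of a rigid end plate with no external load gives equal and opposite internal forces ±P in the two members. Since α_{brass} > α_{steel}, cooling drives the brass into tension and the steel into compression.
Equating the net (thermal + elastic) strains gives |α₁ − α₂|·ΔT = P·[1/(A₁E₁) + 1/(A₂E₂)].
|α₁ − α₂|·ΔT = 6.1×10⁻⁶ × 184 = 0.001122.
1/(A₁E₁) + 1/(A₂E₂) = 1/(625×106×10³) + 1/(1600×208×10³) = 1.81×10⁻⁸ N⁻¹.
So P = 0.001122 / 1.81×10⁻⁸ = 62.01 kN.
σ_{steel} = P/A₂ = 62010/1600 = 38.76 MPa, compressive.

σ ≈ 38.8 MPa (compressive)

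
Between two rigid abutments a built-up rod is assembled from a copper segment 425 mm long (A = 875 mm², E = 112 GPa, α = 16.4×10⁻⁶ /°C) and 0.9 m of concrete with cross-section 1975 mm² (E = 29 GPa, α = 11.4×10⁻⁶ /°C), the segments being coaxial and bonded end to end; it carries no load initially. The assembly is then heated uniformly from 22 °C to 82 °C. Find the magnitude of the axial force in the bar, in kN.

Free thermal expansion of the whole bar: Σ αᵢΔT Lᵢ = 16.4×10⁻⁶×60×425 + 11.4×10⁻⁶×60×900 = 1.034 mm.
The walls prevent any net length change, so an axial force P (same in every segment) develops. Compatibility: P · Σ Lᵢ/(AᵢEᵢ) = δ_free.
Σ Lᵢ/(AᵢEᵢ) = 425/(875×112×10³) + 900/(1975×29×10³) = 2.005×10⁻⁵ mm/N.
P = 1.034 / 2.005×10⁻⁵ = 51560 N = 51.56 kN, compressive.

P ≈ 51.6 kN (compressive)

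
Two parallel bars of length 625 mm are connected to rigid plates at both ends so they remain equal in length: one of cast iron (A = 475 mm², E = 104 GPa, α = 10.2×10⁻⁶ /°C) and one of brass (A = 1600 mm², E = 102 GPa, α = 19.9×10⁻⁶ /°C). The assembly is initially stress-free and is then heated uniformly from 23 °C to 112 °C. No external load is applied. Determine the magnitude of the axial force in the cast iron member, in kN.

Equilibrium of a rigid end plate with no external load gives equal and opposite internal forces ±P in the two members. Since α_{brass} > α_{cast iron}, heating drives the brass into compression and the cast iron into tension.
Equating the net (thermal + elastic) strains gives |α₁ − α₂|·ΔT = P·[1/(A₁E₁) + 1/(A₂E₂)].
|α₁ − α₂|·ΔT = 9.7×10⁻⁶ × 89 = 0.0008633.
1/(A₁E₁) + 1/(A₂E₂) = 1/(475×104×10³) + 1/(1600×102×10³) = 2.637×10⁻⁸ N⁻¹.
So P = 0.0008633 / 2.637×10⁻⁸ = 32.74 kN.

P ≈ 32.7 kN (tensile in the cast iron)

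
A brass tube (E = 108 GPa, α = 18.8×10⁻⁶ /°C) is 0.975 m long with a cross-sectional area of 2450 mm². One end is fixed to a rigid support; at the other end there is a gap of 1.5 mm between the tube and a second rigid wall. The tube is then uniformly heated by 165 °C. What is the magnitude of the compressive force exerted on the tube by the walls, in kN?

Unrestrained expansion: δ_free = αΔT L = 18.8×10⁻⁶ × 165 × 975 = 3.024 mm.
This exceeds the 1.5 mm gap, so the wall pushes back. The portion of expansion that must be recovered elastically is δ_free − gap = 3.024 − 1.5 = 1.524 mm.
That suppressed elongation corresponds to σ = E·Δ/L = 108×10³ × 1.524/975 = 168.9 MPa.
Force on the wall = σA = 168.9 × 2450 mm² = 413.7 kN.

P ≈ 414 kN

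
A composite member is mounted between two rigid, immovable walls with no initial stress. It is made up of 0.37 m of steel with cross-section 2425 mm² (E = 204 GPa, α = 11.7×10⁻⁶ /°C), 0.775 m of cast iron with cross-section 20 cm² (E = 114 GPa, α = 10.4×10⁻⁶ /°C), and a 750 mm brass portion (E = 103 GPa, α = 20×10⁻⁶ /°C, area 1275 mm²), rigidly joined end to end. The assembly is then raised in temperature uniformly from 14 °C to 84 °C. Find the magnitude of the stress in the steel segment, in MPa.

Free thermal expansion of the whole bar: Σ αᵢΔT Lᵢ = 11.7×10⁻⁶×70×370 + 10.4×10⁻⁶×70×775 + 20×10⁻⁶×70×750 = 1.917 mm.
The walls prevent any net length change, so an axial force P (same in every segment) develops. Compatibility: P · Σ Lᵢ/(AᵢEᵢ) = δ_free.
Σ Lᵢ/(AᵢEᵢ) = 370/(2425×204×10³) + 775/(2000×114×10³) + 750/(1275×103×10³) = 9.858×10⁻⁶ mm/N.
So P = 1.917 / 9.858×10⁻⁶ = 194.5 kN, compressive.
σ_{steel} = P / A = 194500 / 2425 = 80.2 MPa.

σ ≈ 80.2 MPa (compressive)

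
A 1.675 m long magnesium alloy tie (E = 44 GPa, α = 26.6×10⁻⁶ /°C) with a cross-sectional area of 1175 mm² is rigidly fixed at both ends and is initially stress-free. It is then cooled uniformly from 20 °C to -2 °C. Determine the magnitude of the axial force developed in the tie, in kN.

P ≈ 30.3 kN (tensile)

Full restraint means ε = 0, so the stress is σ = EαΔT = 44×10³ × 26.6×10⁻⁶ × 22 = 25.75 MPa.
P = AEαΔT = 1175 × 44×10³ × 26.6×10⁻⁶ × 22 = 30.25 kN (tensile).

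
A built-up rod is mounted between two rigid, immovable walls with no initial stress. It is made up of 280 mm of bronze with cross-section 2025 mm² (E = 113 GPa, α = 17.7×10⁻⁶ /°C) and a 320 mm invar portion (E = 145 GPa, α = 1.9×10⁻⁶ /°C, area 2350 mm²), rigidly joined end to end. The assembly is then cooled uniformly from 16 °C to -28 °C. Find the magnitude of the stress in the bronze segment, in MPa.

σ ≈ 55.9 MPa (tensile)

Free thermal contraction of the whole bar: Σ αᵢΔT Lᵢ = 17.7×10⁻⁶×44×280 + 1.9×10⁻⁶×44×320 = 0.2448 mm.
Since the ends are fixed, an axial force P builds up, equal in every segment, with P · Σ Lᵢ/(AᵢEᵢ) = δ_free.
Σ Lᵢ/(AᵢEᵢ) = 280/(2025×113×10³) + 320/(2350×145×10³) = 2.163×10⁻⁶ mm/N.
So P = 0.2448 / 2.163×10⁻⁶ = 113.2 kN, tensile.
σ_{bronze} = P / A = 113200 / 2025 = 55.9 MPa.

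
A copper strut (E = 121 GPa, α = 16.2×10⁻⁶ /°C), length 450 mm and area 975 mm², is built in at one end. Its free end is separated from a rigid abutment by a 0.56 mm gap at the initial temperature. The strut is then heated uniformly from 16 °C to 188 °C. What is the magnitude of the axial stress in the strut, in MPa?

σ ≈ 187 MPa (compressive)

Unrestrained expansion: δ_free = αΔT L = 16.2×10⁻⁶ × 172 × 450 = 1.254 mm.
The gap closes (δ_free > 0.56 mm) and the wall then resists a further 1.254 − 0.56 = 0.6939 mm of expansion.
Compatibility: PL/(AE) = 0.6939 mm, so σ = P/A = E × (0.6939/450) = 186.6 MPa.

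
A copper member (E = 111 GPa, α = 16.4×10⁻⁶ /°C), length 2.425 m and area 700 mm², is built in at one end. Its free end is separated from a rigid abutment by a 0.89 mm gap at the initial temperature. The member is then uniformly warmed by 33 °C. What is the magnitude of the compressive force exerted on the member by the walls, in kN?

P ≈ 13.5 kN

Free thermal elongation = αΔT L = 16.4×10⁻⁶ × 33 × 2425 = 1.312 mm.
The gap closes (δ_free > 0.89 mm) and the wall then resists a further 1.312 − 0.89 = 0.4224 mm of expansion.
Compatibility: PL/(AE) = 0.4224 mm, so σ = P/A = E × (0.4224/2425) = 19.34 MPa.
Force on the wall = σA = 19.34 × 700 mm² = 13.53 kN.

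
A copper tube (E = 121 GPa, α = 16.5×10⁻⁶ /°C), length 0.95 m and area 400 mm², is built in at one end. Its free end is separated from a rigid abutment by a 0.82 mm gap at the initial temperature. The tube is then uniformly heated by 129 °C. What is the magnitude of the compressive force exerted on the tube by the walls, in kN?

P ≈ 61.2 kN

Unrestrained expansion: δ_free = αΔT L = 16.5×10⁻⁶ × 129 × 950 = 2.022 mm.
This exceeds the 0.82 mm gap, so the wall pushes back. The portion of expansion that must be recovered elastically is δ_free − gap = 2.022 − 0.82 = 1.202 mm.
Compatibility: PL/(AE) = 1.202 mm, so σ = P/A = E × (1.202/950) = 153.1 MPa.
P = σA = 153.1 × 400 = 61.24 kN.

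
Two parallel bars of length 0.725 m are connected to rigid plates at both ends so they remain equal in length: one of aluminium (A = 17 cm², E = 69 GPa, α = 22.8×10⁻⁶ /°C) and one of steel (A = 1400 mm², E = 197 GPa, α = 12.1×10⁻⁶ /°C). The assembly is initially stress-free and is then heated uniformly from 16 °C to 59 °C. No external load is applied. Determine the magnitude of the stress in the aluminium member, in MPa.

σ ≈ 22.3 MPa (compressive)

Both members must finish at the same length. With the larger α, the aluminium tends to over-expand; the plates restrain it, putting the aluminium in compression and the steel in tension. With no external load the two internal forces are equal and opposite, magnitude P.
Setting the final lengths equal and cancelling L: (α₁ − α₂)ΔT = P/(A₁E₁) + P/(A₂E₂).
|α₁ − α₂|·ΔT = 10.7×10⁻⁶ × 43 = 0.0004601.
1/(A₁E₁) + 1/(A₂E₂) = 1/(1700×69×10³) + 1/(1400×197×10³) = 1.215×10⁻⁸ N⁻¹.
P = 0.0004601 / 1.215×10⁻⁸ = 37870 N = 37.87 kN.
σ_{aluminium} = P/A₁ = 37870/1700 = 22.27 MPa, compressive.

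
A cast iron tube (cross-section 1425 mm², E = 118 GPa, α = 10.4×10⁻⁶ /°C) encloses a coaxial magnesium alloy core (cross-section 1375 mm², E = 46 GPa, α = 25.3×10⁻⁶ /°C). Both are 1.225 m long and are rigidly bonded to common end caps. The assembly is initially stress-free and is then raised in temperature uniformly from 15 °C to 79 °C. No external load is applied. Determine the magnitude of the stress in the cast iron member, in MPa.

σ ≈ 30.8 MPa (tensile)

Both members must finish at the same length. With the larger α, the magnesium alloy tends to over-expand; the plates restrain it, putting the magnesium alloy in compression and the cast iron in tension. With no external load the two internal forces are equal and opposite, magnitude P.
Setting the final lengths equal and cancelling L: (α₁ − α₂)ΔT = P/(A₁E₁) + P/(A₂E₂).
|α₁ − α₂|·ΔT = 14.9×10⁻⁶ × 64 = 0.0009536.
1/(A₁E₁) + 1/(A₂E₂) = 1/(1425×118×10³) + 1/(1375×46×10³) = 2.176×10⁻⁸ N⁻¹.
So P = 0.0009536 / 2.176×10⁻⁸ = 43.83 kN.
σ_{cast iron} = P/A₁ = 43830/1425 = 30.76 MPa, tensile.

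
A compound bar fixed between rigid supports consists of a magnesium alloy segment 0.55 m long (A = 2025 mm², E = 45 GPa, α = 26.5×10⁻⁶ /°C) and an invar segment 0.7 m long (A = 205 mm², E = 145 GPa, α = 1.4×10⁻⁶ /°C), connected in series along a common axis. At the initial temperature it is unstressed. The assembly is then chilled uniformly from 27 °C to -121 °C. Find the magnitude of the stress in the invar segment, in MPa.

Free thermal contraction of the whole bar: Σ αᵢΔT Lᵢ = 26.5×10⁻⁶×148×550 + 1.4×10⁻⁶×148×700 = 2.302 mm.
The rigid supports impose zero overall length change; the single axial force P common to all segments must satisfy P Σ Lᵢ/(AᵢEᵢ) = δ_free.
The series flexibility is Σ Lᵢ/(AᵢEᵢ) = 550/(2025×45×10³) + 700/(205×145×10³) = 2.958×10⁻⁵ mm/N.
P = 2.302 / 2.958×10⁻⁵ = 77810 N = 77.81 kN, tensile.
σ_{invar} = P / A = 77810 / 205 = 379.6 MPa.

σ ≈ 380 MPa (tensile)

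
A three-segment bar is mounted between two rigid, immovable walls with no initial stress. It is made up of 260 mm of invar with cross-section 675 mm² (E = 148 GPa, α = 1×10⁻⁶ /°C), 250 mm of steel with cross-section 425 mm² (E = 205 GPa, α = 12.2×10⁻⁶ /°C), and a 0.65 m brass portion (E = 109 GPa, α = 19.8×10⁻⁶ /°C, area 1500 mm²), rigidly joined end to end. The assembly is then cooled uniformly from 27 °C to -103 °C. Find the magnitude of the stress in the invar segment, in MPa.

If the supports were absent, the total length change would be Σ αᵢΔT Lᵢ = 1×10⁻⁶×130×260 + 12.2×10⁻⁶×130×250 + 19.8×10⁻⁶×130×650 = 2.103 mm.
Since the ends are fixed, an axial force P builds up, equal in every segment, with P · Σ Lᵢ/(AᵢEᵢ) = δ_free.
The series flexibility is Σ Lᵢ/(AᵢEᵢ) = 260/(675×148×10³) + 250/(425×205×10³) + 650/(1500×109×10³) = 9.448×10⁻⁶ mm/N.
P = 2.103 / 9.448×10⁻⁶ = 222600 N = 222.6 kN, tensile.
σ_{invar} = P / A = 222600 / 675 = 329.8 MPa.

σ ≈ 330 MPa (tensile)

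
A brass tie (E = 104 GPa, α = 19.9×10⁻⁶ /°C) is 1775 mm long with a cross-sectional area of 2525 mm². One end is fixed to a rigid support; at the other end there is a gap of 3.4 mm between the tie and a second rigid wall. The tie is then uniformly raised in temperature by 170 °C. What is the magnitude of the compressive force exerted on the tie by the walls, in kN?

P ≈ 385 kN

If the wall were absent the tie would grow by αΔT L = 19.9×10⁻⁶ × 170 × 1775 = 6.005 mm.
After closing the 3.4 mm clearance, 6.005 − 3.4 = 2.605 mm of expansion remains to be suppressed by the wall.
That suppressed elongation corresponds to σ = E·Δ/L = 104×10³ × 2.605/1775 = 152.6 MPa.
Force on the wall = σA = 152.6 × 2525 mm² = 385.4 kN.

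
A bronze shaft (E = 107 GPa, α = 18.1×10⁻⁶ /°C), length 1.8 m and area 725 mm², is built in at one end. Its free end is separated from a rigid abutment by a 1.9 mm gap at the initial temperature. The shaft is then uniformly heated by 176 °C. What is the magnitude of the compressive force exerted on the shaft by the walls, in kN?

If the wall were absent the shaft would grow by αΔT L = 18.1×10⁻⁶ × 176 × 1800 = 5.734 mm.
After closing the 1.9 mm clearance, 5.734 − 1.9 = 3.834 mm of expansion remains to be suppressed by the wall.
So σ = E(δ_free − g)/L = 107×10³ × 3.834/1800 = 227.9 MPa.
P = σA = 227.9 × 725 = 165.2 kN.

P ≈ 165 kN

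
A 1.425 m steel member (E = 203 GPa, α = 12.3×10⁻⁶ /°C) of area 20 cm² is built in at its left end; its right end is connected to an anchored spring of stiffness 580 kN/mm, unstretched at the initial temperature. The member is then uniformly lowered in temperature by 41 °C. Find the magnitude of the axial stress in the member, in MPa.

σ ≈ 68.7 MPa (tensile)

Free thermal contraction: δ_free = αΔT L = 12.3×10⁻⁶ × 41 × 1425 = 0.7186 mm.
Let P be the tensile force in the spring. The member extends elastically by PL/(AE) and the spring stretches by P/k; together these equal δ_free.
P [ L/(AE) + 1/k ] = δ_free → P [ 1425/(2000×203×10³) + 1/(580×10³) ] = 0.7186.
P = 0.7186 / 5.234×10⁻⁶ = 137300 N.
σ = P/A = 137300/2000 = 68.65 MPa.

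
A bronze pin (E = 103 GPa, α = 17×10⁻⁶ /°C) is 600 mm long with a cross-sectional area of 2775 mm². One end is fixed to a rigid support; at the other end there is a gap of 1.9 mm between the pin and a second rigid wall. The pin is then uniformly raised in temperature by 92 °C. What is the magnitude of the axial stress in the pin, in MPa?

σ ≈ 0 MPa

Unrestrained expansion: δ_free = αΔT L = 17×10⁻⁶ × 92 × 600 = 0.9384 mm.
This is smaller than the 1.9 mm clearance, so the pin expands freely without reaching the stop — the stress is zero.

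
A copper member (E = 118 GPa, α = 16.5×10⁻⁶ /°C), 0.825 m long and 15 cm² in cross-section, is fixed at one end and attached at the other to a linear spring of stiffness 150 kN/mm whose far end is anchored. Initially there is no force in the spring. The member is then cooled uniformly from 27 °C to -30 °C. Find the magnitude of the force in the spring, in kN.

The unrestrained thermal change is αΔT L = 16.5×10⁻⁶ × 57 × 825 = 0.7759 mm.
With a force P in the spring, the elastic change of the member is PL/(AE) and that of the spring is P/k; compatibility requires their sum to equal δ_free.
So P = δ_free / [L/(AE) + 1/k] = 0.7759 / [ 825/(1500×118×10³) + 1/(150×10³) ].
P = 0.7759 / 1.133×10⁻⁵ = 68500 N.

P ≈ 68.5 kN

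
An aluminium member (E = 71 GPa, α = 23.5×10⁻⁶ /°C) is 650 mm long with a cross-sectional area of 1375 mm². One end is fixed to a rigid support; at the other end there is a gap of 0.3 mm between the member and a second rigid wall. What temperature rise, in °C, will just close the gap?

Contact occurs when the free expansion equals the gap: αΔT L = 0.3 mm.
So ΔT = g/(αL) = 0.3/(23.5×10⁻⁶ × 650) = 19.64 °C.

ΔT ≈ 19.6 °C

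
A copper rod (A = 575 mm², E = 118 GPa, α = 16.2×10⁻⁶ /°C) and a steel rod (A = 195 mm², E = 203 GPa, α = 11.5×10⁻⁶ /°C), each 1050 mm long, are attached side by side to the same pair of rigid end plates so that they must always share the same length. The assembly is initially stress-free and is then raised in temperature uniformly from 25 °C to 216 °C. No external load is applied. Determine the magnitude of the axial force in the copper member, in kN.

Equilibrium of a rigid end plate with no external load gives equal and opposite internal forces ±P in the two members. Since α_{copper} > α_{steel}, heating drives the copper into compression and the steel into tension.
Equating the net (thermal + elastic) strains gives |α₁ − α₂|·ΔT = P·[1/(A₁E₁) + 1/(A₂E₂)].
|α₁ − α₂|·ΔT = 4.7×10⁻⁶ × 191 = 0.0008977.
1/(A₁E₁) + 1/(A₂E₂) = 1/(575×118×10³) + 1/(195×203×10³) = 4×10⁻⁸ N⁻¹.
So P = 0.0008977 / 4×10⁻⁸ = 22.44 kN.

P ≈ 22.4 kN (compressive in the copper)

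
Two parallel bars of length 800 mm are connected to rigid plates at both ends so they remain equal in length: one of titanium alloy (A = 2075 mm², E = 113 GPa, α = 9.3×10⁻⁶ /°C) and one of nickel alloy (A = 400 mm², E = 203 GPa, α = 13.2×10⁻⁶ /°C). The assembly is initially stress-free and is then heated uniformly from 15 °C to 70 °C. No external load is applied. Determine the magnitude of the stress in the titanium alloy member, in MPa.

σ ≈ 6.23 MPa (tensile)

The nickel alloy has the larger α, so on heating it would change length more than the titanium alloy if both were free. The rigid plates force a common final length, so the nickel alloy is put into compression and the titanium alloy into tension, with equal and opposite forces P (no external load).
Compatibility of the two members (thermal + elastic change equal): (α₁ − α₂)ΔT = P·[1/(A₁E₁) + 1/(A₂E₂)].
|α₁ − α₂|·ΔT = 3.9×10⁻⁶ × 55 = 0.0002145.
1/(A₁E₁) + 1/(A₂E₂) = 1/(2075×113×10³) + 1/(400×203×10³) = 1.658×10⁻⁸ N⁻¹.
P = 0.0002145 / 1.658×10⁻⁸ = 12940 N = 12.94 kN.
σ_{titanium alloy} = P/A₁ = 12940/2075 = 6.235 MPa, tensile.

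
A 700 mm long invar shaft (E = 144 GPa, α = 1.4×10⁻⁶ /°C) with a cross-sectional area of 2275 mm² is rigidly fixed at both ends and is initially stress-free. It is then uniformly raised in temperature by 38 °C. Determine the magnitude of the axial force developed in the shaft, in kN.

With zero net strain, σ = E·αΔT = 144 GPa × 1.4×10⁻⁶ × 38 = 7.661 MPa.
Then P = σA = 7.661 × 2275 mm² = 17.43 kN, compressive.

P ≈ 17.4 kN (compressive)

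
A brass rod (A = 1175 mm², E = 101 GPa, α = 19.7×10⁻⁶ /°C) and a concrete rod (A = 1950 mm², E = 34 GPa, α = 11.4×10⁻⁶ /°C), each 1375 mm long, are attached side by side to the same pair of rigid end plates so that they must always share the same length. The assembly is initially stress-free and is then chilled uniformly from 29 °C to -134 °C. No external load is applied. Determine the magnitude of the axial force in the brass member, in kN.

P ≈ 57.5 kN (tensile in the brass)

Both members must finish at the same length. With the larger α, the brass tends to over-contract; the plates restrain it, putting the brass in tension and the concrete in compression. With no external load the two internal forces are equal and opposite, magnitude P.
Compatibility of the two members (thermal + elastic change equal): (α₁ − α₂)ΔT = P·[1/(A₁E₁) + 1/(A₂E₂)].
|α₁ − α₂|·ΔT = 8.3×10⁻⁶ × 163 = 0.001353.
1/(A₁E₁) + 1/(A₂E₂) = 1/(1175×101×10³) + 1/(1950×34×10³) = 2.351×10⁻⁸ N⁻¹.
So P = 0.001353 / 2.351×10⁻⁸ = 57.55 kN.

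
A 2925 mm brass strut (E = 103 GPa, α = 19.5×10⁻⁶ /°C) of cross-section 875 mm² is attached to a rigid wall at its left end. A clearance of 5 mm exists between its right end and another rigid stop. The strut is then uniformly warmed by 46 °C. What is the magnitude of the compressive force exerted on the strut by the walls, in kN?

P ≈ 0 kN

Unrestrained expansion: δ_free = αΔT L = 19.5×10⁻⁶ × 46 × 2925 = 2.624 mm.
This is smaller than the 5 mm clearance, so the strut expands freely without reaching the stop — the stress is zero.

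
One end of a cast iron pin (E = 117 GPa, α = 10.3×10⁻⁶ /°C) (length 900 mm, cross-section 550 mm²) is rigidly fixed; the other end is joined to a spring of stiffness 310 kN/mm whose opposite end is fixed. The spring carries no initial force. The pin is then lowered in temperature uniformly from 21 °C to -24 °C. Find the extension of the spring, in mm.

The unrestrained thermal change is αΔT L = 10.3×10⁻⁶ × 45 × 900 = 0.4171 mm.
With a force P in the spring, the elastic change of the pin is PL/(AE) and that of the spring is P/k; compatibility requires their sum to equal δ_free.
So P = δ_free / [L/(AE) + 1/k] = 0.4171 / [ 900/(550×117×10³) + 1/(310×10³) ].
P = 0.4171 / 1.721×10⁻⁵ = 24240 N.
Spring extension = P/k = 24240/(310×10³) = 0.07818 mm.

δ ≈ 0.0782 mm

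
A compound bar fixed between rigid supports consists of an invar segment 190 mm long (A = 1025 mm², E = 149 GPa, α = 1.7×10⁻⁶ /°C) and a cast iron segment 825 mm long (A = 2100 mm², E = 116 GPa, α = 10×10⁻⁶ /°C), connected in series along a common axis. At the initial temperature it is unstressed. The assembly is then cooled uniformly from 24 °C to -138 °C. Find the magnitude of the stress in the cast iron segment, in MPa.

σ ≈ 143 MPa (tensile)

If the supports were absent, the total length change would be Σ αᵢΔT Lᵢ = 1.7×10⁻⁶×162×190 + 10×10⁻⁶×162×825 = 1.389 mm.
The rigid supports impose zero overall length change; the single axial force P common to all segments must satisfy P Σ Lᵢ/(AᵢEᵢ) = δ_free.
Σ Lᵢ/(AᵢEᵢ) = 190/(1025×149×10³) + 825/(2100×116×10³) = 4.631×10⁻⁶ mm/N.
So P = 1.389 / 4.631×10⁻⁶ = 299.9 kN, tensile.
σ_{cast iron} = P / A = 299900 / 2100 = 142.8 MPa.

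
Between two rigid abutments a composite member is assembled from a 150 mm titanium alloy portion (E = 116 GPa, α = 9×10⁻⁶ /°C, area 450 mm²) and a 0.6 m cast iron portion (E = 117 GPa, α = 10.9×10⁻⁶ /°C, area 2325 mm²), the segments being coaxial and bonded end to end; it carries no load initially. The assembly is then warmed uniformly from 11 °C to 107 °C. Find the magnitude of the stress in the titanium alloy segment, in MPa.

σ ≈ 331 MPa (compressive)

With the walls removed the bar would change length by δ_free = Σ αᵢΔT Lᵢ = 9×10⁻⁶×96×150 + 10.9×10⁻⁶×96×600 = 0.7574 mm.
The rigid supports impose zero overall length change; the single axial force P common to all segments must satisfy P Σ Lᵢ/(AᵢEᵢ) = δ_free.
The series flexibility is Σ Lᵢ/(AᵢEᵢ) = 150/(450×116×10³) + 600/(2325×117×10³) = 5.079×10⁻⁶ mm/N.
P = 0.7574 / 5.079×10⁻⁶ = 149100 N = 149.1 kN, compressive.
σ_{titanium alloy} = P / A = 149100 / 450 = 331.4 MPa.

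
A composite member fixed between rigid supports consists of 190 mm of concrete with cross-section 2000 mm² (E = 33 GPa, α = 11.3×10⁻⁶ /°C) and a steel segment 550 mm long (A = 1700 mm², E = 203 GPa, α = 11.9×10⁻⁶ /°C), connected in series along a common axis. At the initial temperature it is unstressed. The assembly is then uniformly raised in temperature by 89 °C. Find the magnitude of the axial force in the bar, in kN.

With the walls removed the bar would change length by δ_free = Σ αᵢΔT Lᵢ = 11.3×10⁻⁶×89×190 + 11.9×10⁻⁶×89×550 = 0.7736 mm.
Since the ends are fixed, an axial force P builds up, equal in every segment, with P · Σ Lᵢ/(AᵢEᵢ) = δ_free.
The series flexibility is Σ Lᵢ/(AᵢEᵢ) = 190/(2000×33×10³) + 550/(1700×203×10³) = 4.473×10⁻⁶ mm/N.
So P = 0.7736 / 4.473×10⁻⁶ = 173 kN, compressive.

P ≈ 173 kN (compressive)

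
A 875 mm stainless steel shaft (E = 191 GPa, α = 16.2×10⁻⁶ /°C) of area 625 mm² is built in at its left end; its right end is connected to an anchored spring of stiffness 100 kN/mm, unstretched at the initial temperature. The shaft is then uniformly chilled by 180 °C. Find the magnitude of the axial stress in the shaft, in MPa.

If the spring were absent the shaft would shorten by αΔT L = 16.2×10⁻⁶ × 180 × 875 = 2.551 mm.
With a force P in the spring, the elastic change of the shaft is PL/(AE) and that of the spring is P/k; compatibility requires their sum to equal δ_free.
So P = δ_free / [L/(AE) + 1/k] = 2.551 / [ 875/(625×191×10³) + 1/(100×10³) ].
P = 2.551 / 1.733×10⁻⁵ = 147200 N.
σ = P/A = 147200/625 = 235.6 MPa.

σ ≈ 236 MPa (tensile)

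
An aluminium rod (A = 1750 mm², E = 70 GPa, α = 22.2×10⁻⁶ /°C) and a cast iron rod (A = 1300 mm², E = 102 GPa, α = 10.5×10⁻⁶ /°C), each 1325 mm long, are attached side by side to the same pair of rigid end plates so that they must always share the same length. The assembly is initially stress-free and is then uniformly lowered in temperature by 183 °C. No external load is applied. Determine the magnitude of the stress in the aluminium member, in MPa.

σ ≈ 77.9 MPa (tensile)

Both members must finish at the same length. With the larger α, the aluminium tends to over-contract; the plates restrain it, putting the aluminium in tension and the cast iron in compression. With no external load the two internal forces are equal and opposite, magnitude P.
Equating the net (thermal + elastic) strains gives |α₁ − α₂|·ΔT = P·[1/(A₁E₁) + 1/(A₂E₂)].
|α₁ − α₂|·ΔT = 11.7×10⁻⁶ × 183 = 0.002141.
1/(A₁E₁) + 1/(A₂E₂) = 1/(1750×70×10³) + 1/(1300×102×10³) = 1.57×10⁻⁸ N⁻¹.
P = 0.002141 / 1.57×10⁻⁸ = 136300 N = 136.3 kN.
σ_{aluminium} = P/A₁ = 136300/1750 = 77.91 MPa, tensile.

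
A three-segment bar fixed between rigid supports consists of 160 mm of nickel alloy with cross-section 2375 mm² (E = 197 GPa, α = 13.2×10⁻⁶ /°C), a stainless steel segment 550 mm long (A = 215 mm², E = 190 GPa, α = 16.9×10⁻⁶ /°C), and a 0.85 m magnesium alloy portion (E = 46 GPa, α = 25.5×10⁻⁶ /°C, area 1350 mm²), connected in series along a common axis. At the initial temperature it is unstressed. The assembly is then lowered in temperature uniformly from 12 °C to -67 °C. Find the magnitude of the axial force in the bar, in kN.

Free thermal contraction of the whole bar: Σ αᵢΔT Lᵢ = 13.2×10⁻⁶×79×160 + 16.9×10⁻⁶×79×550 + 25.5×10⁻⁶×79×850 = 2.613 mm.
The walls prevent any net length change, so an axial force P (same in every segment) develops. Compatibility: P · Σ Lᵢ/(AᵢEᵢ) = δ_free.
The series flexibility is Σ Lᵢ/(AᵢEᵢ) = 160/(2375×197×10³) + 550/(215×190×10³) + 850/(1350×46×10³) = 2.749×10⁻⁵ mm/N.
Hence P = δ_free / Σ(L/AE) = 2.613/2.749×10⁻⁵ = 95.06 kN (tensile).

P ≈ 95.1 kN (tensile)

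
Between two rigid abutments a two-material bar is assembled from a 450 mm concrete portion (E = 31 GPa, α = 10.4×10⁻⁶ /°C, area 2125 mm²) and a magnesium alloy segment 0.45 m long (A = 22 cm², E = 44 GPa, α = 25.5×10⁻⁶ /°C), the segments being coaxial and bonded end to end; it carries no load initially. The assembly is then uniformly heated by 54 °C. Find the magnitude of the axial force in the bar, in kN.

If the supports were absent, the total length change would be Σ αᵢΔT Lᵢ = 10.4×10⁻⁶×54×450 + 25.5×10⁻⁶×54×450 = 0.8724 mm.
Since the ends are fixed, an axial force P builds up, equal in every segment, with P · Σ Lᵢ/(AᵢEᵢ) = δ_free.
The series flexibility is Σ Lᵢ/(AᵢEᵢ) = 450/(2125×31×10³) + 450/(2200×44×10³) = 1.148×10⁻⁵ mm/N.
P = 0.8724 / 1.148×10⁻⁵ = 75990 N = 75.99 kN, compressive.

P ≈ 76 kN (compressive)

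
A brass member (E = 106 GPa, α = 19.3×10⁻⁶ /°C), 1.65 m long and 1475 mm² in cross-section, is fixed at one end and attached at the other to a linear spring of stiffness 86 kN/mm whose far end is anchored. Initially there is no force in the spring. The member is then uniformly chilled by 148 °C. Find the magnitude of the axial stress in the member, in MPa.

σ ≈ 144 MPa (tensile)

If the spring were absent the member would shorten by αΔT L = 19.3×10⁻⁶ × 148 × 1650 = 4.713 mm.
With a force P in the spring, the elastic change of the member is PL/(AE) and that of the spring is P/k; compatibility requires their sum to equal δ_free.
P [ L/(AE) + 1/k ] = δ_free → P [ 1650/(1475×106×10³) + 1/(86×10³) ] = 4.713.
P = 4.713 / 2.218×10⁻⁵ = 212500 N.
σ = P/A = 212500/1475 = 144.1 MPa.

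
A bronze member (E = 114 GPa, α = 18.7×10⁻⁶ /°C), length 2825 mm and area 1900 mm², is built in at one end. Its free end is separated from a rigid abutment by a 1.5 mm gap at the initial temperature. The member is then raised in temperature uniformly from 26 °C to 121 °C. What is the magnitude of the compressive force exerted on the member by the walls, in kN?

Unrestrained expansion: δ_free = αΔT L = 18.7×10⁻⁶ × 95 × 2825 = 5.019 mm.
The gap closes (δ_free > 1.5 mm) and the wall then resists a further 5.019 − 1.5 = 3.519 mm of expansion.
That suppressed elongation corresponds to σ = E·Δ/L = 114×10³ × 3.519/2825 = 142 MPa.
Force on the wall = σA = 142 × 1900 mm² = 269.8 kN.

P ≈ 270 kN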